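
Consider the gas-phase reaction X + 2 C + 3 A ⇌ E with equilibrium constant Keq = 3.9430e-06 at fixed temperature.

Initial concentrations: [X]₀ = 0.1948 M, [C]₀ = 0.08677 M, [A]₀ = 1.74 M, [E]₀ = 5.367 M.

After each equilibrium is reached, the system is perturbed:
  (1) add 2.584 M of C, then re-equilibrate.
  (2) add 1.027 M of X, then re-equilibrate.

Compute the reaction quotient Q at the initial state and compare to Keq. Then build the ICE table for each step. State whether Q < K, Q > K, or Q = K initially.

Q₀ = 694.6 vs Keq = 3.9430e-06 ⇒ Q>K, reverse
Step 1:
                   X          C          A          E
  init        0.1948    0.08677       1.74      5.367
  Δ            3.657      7.315      10.97     -3.657
  eq           3.852      7.402      12.71       1.71
  solve Keq expr → x = -3.657; check Q = 3.9430e-06
Then add 2.584 M of C.
Step 2:
                   X          C          A          E
  init         3.852      9.986      12.71       1.71
  Δ          -0.3061    -0.6121    -0.9182     0.3061
  eq           3.546      9.374      11.79      2.016
  solve Keq expr → x = 0.3061; check Q = 3.9430e-06
Then add 1.027 M of X.
Step 3:
                   X          C          A          E
  init         4.573      9.374      11.79      2.016
  Δ          -0.1331    -0.2661    -0.3992     0.1331
  eq            4.44      9.107       11.4      2.149
  solve Keq expr → x = 0.1331; check Q = 3.9430e-06

Q₀ = 694.6; Q > K (proceeds reverse)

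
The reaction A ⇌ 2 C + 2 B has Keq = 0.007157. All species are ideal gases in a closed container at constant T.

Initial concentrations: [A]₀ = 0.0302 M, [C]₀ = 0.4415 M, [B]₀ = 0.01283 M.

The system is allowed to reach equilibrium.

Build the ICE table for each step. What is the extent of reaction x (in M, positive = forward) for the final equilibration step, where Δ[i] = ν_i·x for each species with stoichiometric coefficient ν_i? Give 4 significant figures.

x = 0.007533 M

Q₀ = 0.001062 vs Keq = 0.007157 ⇒ Q<K, forward
Step 1:
                    A           C           B
  Initial      0.0302      0.4415     0.01283
  Change    -0.007533     0.01507     0.01507
  Equil       0.02267      0.4566      0.0279
  solve Keq expr → x = 0.007533; check Q = 0.007157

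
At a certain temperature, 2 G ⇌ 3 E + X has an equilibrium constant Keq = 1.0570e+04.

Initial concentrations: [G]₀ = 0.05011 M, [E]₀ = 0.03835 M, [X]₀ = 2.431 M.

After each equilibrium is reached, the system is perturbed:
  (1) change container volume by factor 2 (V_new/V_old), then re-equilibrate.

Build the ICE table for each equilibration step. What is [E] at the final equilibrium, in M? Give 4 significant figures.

Q₀ = 0.0546 vs Keq = 1.0570e+04 ⇒ Q<K, forward
Step 1:
                   G          E          X
  Initial    0.05011    0.03835      2.431
  Change    -0.04953     0.0743    0.02477
  Equil   5.7631e-04     0.1127      2.456
  solve Keq expr → x = 0.02477; check Q = 1.0570e+04
Then change container volume by factor 2 (V_new/V_old).
Step 2:
                   G          E          X
  Initial 2.8815e-04    0.05633      1.228
  Change  -1.4325e-04 2.1487e-04 7.1624e-05
  Equil   1.4491e-04    0.05654      1.228
  solve Keq expr → x = 7.1624e-05; check Q = 1.0570e+04

[E]_eq = 0.05654 M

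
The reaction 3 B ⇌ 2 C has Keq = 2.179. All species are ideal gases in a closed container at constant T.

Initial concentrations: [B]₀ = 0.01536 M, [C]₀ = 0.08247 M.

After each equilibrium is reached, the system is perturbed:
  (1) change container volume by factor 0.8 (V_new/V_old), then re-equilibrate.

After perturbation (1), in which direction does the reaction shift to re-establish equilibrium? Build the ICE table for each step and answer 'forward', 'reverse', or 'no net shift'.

Direction: forward

Q₀ = 1877 vs Keq = 2.179 ⇒ Q>K, reverse
Step 1:
                    B           C
  I           0.01536     0.08247
  C           0.06923    -0.04615
  E           0.08459     0.03632
  solve Keq expr → x = -0.02308; check Q = 2.179
Then change container volume by factor 0.8 (V_new/V_old).
Step 2:
                    B           C
  I            0.1057      0.0454
  C         -0.003883    0.002588
  E            0.1019     0.04798
  solve Keq expr → x = 0.001294; check Q = 2.179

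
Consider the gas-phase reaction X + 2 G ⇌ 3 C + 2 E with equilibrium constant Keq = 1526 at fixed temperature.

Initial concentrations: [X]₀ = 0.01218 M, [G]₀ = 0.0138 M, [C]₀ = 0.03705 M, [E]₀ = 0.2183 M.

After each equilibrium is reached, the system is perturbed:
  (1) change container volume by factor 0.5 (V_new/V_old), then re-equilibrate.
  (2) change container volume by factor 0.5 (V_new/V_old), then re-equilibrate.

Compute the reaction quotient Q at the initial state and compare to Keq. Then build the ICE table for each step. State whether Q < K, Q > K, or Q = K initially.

Q₀ = 1.045 vs Keq = 1526 ⇒ Q<K, forward
Step 1:
                    X           G           C           E
  I           0.01218      0.0138     0.03705      0.2183
  C         -0.006383    -0.01277     0.01915     0.01277
  E          0.005797    0.001035      0.0562      0.2311
  solve Keq expr → x = 0.006383; check Q = 1526
Then change container volume by factor 0.5 (V_new/V_old).
Step 2:
                    X           G           C           E
  I           0.01159     0.00207      0.1124      0.4621
  C        8.8290e-04    0.001766   -0.002649   -0.001766
  E           0.01248    0.003836      0.1097      0.4604
  solve Keq expr → x = -8.8290e-04; check Q = 1526
Then change container volume by factor 0.5 (V_new/V_old).
Step 3:
                    X           G           C           E
  I           0.02496    0.007671      0.2195      0.9207
  C          0.002943    0.005886   -0.008829   -0.005886
  E            0.0279     0.01356      0.2107      0.9148
  solve Keq expr → x = -0.002943; check Q = 1526

Q₀ = 1.045; Q < K (proceeds forward)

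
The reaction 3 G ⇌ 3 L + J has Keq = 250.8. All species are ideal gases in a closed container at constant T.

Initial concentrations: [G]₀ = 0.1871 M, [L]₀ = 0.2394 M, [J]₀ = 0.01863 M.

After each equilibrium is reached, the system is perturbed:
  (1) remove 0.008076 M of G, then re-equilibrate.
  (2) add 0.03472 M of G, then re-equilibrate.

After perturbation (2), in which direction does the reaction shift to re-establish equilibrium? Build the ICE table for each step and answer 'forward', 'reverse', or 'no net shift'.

Direction: forward

Q₀ = 0.03903 vs Keq = 250.8 ⇒ Q<K, forward
Step 1:
                   G          L          J
  init        0.1871     0.2394    0.01863
  Δ          -0.1607     0.1607    0.05356
  eq         0.02642     0.4001    0.07219
  solve Keq expr → x = 0.05356; check Q = 250.8
Then remove 0.008076 M of G.
Step 2:
                   G          L          J
  init       0.01834     0.4001    0.07219
  Δ         0.007299  -0.007299  -0.002433
  eq         0.02564     0.3928    0.06976
  solve Keq expr → x = -0.002433; check Q = 250.8
Then add 0.03472 M of G.
Step 3:
                   G          L          J
  init       0.06036     0.3928    0.06976
  Δ         -0.03135    0.03135    0.01045
  eq         0.02901     0.4241    0.08021
  solve Keq expr → x = 0.01045; check Q = 250.8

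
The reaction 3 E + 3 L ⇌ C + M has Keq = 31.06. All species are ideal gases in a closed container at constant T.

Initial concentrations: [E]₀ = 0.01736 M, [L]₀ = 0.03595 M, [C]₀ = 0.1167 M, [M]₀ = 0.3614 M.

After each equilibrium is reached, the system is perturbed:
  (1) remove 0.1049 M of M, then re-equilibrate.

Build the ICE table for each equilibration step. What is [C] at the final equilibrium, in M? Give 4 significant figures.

Q₀ = 1.7351e+08 vs Keq = 31.06 ⇒ Q>K, reverse
Step 1:
                    E           L           C           M
  I           0.01736     0.03595      0.1167      0.3614
  C            0.2377      0.2377    -0.07924    -0.07924
  E            0.2551      0.2737     0.03746      0.2822
  solve Keq expr → x = -0.07924; check Q = 31.06
Then remove 0.1049 M of M.
Step 2:
                    E           L           C           M
  I            0.2551      0.2737     0.03746      0.1773
  C          -0.01384    -0.01384    0.004613    0.004613
  E            0.2413      0.2598     0.04207      0.1819
  solve Keq expr → x = 0.004613; check Q = 31.06

[C]_eq = 0.04207 M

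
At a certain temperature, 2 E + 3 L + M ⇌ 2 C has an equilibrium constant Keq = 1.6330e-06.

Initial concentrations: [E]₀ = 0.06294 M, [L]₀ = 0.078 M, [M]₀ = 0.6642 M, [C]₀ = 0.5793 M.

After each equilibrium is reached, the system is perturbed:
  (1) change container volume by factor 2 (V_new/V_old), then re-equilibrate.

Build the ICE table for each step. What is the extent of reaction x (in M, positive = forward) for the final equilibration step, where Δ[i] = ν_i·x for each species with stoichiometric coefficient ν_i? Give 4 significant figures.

x = -1.3796e-04 M

Q₀ = 2.6876e+05 vs Keq = 1.6330e-06 ⇒ Q>K, reverse
Step 1:
                  E         L         M         C
  init      0.06294     0.078    0.6642    0.5793
  Δ          0.5786    0.8678    0.2893   -0.5786
  eq         0.6415    0.9458    0.9535 7.3634e-04
  solve Keq expr → x = -0.2893; check Q = 1.6330e-06
Then change container volume by factor 2 (V_new/V_old).
Step 2:
                  E         L         M         C
  init       0.3208    0.4729    0.4767 3.6817e-04
  Δ       2.7591e-04 4.1387e-04 1.3796e-04 -2.7591e-04
  eq          0.321    0.4733    0.4769 9.2256e-05
  solve Keq expr → x = -1.3796e-04; check Q = 1.6330e-06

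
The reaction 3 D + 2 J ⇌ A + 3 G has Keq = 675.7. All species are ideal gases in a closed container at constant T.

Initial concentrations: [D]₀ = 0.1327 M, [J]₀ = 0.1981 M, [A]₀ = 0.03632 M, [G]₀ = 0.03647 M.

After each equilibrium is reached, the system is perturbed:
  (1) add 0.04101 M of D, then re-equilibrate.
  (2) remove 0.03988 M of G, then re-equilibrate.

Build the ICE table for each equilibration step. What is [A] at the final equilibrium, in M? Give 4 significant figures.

[A]_eq = 0.08374 M

Q₀ = 0.01921 vs Keq = 675.7 ⇒ Q<K, forward
Step 1:
                   D          J          A          G
  I           0.1327     0.1981    0.03632    0.03647
  C          -0.1061    -0.0707    0.03535     0.1061
  E          0.02665     0.1274    0.07167     0.1425
  solve Keq expr → x = 0.03535; check Q = 675.7
Then add 0.04101 M of D.
Step 2:
                   D          J          A          G
  I          0.06766     0.1274    0.07167     0.1425
  C         -0.02993   -0.01995   0.009977    0.02993
  E          0.03772     0.1074    0.08165     0.1725
  solve Keq expr → x = 0.009977; check Q = 675.7
Then remove 0.03988 M of G.
Step 3:
                   D          J          A          G
  I          0.03772     0.1074    0.08165     0.1326
  C        -0.006273  -0.004182   0.002091   0.006273
  E          0.03145     0.1033    0.08374     0.1388
  solve Keq expr → x = 0.002091; check Q = 675.7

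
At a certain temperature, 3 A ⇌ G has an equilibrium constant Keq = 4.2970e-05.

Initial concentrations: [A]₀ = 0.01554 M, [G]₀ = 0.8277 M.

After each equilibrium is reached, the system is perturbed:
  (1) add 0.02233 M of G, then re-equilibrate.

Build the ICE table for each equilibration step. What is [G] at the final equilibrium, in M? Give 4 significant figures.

[G]_eq = 7.2384e-04 M

Q₀ = 2.2056e+05 vs Keq = 4.2970e-05 ⇒ Q>K, reverse
Step 1:
                  A         G
  init      0.01554    0.8277
  Δ           2.481    -0.827
  eq          2.497 6.6870e-04
  solve Keq expr → x = -0.827; check Q = 4.2970e-05
Then add 0.02233 M of G.
Step 2:
                  A         G
  init        2.497     0.023
  Δ         0.06682  -0.02227
  eq          2.563 7.2384e-04
  solve Keq expr → x = -0.02227; check Q = 4.2970e-05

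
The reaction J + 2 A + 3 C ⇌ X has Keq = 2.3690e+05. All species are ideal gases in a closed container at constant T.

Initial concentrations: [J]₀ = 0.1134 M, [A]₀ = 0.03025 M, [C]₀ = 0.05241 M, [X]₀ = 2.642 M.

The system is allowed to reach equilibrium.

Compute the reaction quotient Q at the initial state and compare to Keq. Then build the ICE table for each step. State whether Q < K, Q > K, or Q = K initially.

Q₀ = 1.7686e+08 vs Keq = 2.3690e+05 ⇒ Q>K, reverse
Step 1:
                  J         A         C         X
  Initial    0.1134   0.03025   0.05241     2.642
  Change    0.04148   0.08296    0.1244  -0.04148
  Equil      0.1549    0.1132    0.1768     2.601
  solve Keq expr → x = -0.04148; check Q = 2.3690e+05

Q₀ = 1.7686e+08; Q > K (proceeds reverse)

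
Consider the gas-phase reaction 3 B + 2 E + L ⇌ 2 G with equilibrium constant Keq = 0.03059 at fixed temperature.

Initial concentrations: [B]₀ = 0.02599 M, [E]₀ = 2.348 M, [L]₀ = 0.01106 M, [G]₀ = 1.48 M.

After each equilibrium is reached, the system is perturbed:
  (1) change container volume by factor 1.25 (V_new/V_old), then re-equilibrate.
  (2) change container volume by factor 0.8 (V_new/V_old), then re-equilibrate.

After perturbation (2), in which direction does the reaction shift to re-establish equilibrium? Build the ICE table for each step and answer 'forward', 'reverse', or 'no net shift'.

Direction: forward

Q₀ = 2.0462e+06 vs Keq = 0.03059 ⇒ Q>K, reverse
Step 1:
                   B          E          L          G
  I          0.02599      2.348    0.01106       1.48
  C            1.325     0.8831     0.4416    -0.8831
  E            1.351      3.231     0.4526     0.5969
  solve Keq expr → x = -0.4416; check Q = 0.03059
Then change container volume by factor 1.25 (V_new/V_old).
Step 2:
                   B          E          L          G
  I            1.081      2.585     0.3621     0.4775
  C           0.1261    0.08409    0.04205   -0.08409
  E            1.207      2.669     0.4042     0.3934
  solve Keq expr → x = -0.04205; check Q = 0.03059
Then change container volume by factor 0.8 (V_new/V_old).
Step 3:
                   B          E          L          G
  I            1.508      3.336     0.5052     0.4917
  C          -0.1577    -0.1051   -0.05256     0.1051
  E            1.351      3.231     0.4526     0.5969
  solve Keq expr → x = 0.05256; check Q = 0.03059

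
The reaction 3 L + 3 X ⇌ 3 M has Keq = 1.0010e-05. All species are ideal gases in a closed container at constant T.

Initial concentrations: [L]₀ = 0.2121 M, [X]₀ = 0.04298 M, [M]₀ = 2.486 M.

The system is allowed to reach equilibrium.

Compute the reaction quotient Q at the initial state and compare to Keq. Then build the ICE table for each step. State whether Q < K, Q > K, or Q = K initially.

Q₀ = 2.0281e+07; Q > K (proceeds reverse)

Q₀ = 2.0281e+07 vs Keq = 1.0010e-05 ⇒ Q>K, reverse
Step 1:
                   L          X          M
  I           0.2121    0.04298      2.486
  C            2.353      2.353     -2.353
  E            2.566      2.396     0.1325
  solve Keq expr → x = -0.7845; check Q = 1.0010e-05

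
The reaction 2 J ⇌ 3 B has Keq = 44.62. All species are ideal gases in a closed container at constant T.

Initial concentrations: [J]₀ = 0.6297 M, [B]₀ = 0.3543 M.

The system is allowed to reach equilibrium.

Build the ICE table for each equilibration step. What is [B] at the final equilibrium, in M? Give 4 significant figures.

Q₀ = 0.1122 vs Keq = 44.62 ⇒ Q<K, forward
Step 1:
                   J          B
  Initial     0.6297     0.3543
  Change     -0.4674     0.7011
  Equil       0.1623      1.055
  solve Keq expr → x = 0.2337; check Q = 44.62

[B]_eq = 1.055 M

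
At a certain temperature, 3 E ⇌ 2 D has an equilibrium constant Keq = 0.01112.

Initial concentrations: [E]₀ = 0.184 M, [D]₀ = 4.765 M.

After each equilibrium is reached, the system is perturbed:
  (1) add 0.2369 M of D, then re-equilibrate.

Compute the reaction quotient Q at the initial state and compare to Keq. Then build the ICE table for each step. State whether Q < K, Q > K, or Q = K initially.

Q₀ = 3645; Q > K (proceeds reverse)

Q₀ = 3645 vs Keq = 0.01112 ⇒ Q>K, reverse
Step 1:
                  E         D
  Initial     0.184     4.765
  Change      5.182    -3.454
  Equil       5.366     1.311
  solve Keq expr → x = -1.727; check Q = 0.01112
Then add 0.2369 M of D.
Step 2:
                  E         D
  Initial     5.366     1.548
  Change     0.2285   -0.1523
  Equil       5.594     1.395
  solve Keq expr → x = -0.07615; check Q = 0.01112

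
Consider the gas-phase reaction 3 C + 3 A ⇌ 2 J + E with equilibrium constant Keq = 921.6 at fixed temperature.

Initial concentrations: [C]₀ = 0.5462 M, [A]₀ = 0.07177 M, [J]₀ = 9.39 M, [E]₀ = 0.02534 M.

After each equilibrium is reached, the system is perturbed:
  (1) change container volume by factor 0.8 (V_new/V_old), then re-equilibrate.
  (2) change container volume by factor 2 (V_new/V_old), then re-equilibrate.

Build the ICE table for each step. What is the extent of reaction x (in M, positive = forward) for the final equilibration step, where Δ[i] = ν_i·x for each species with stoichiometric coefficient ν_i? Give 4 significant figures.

x = -0.004032 M

Q₀ = 3.7090e+04 vs Keq = 921.6 ⇒ Q>K, reverse
Step 1:
                    C           A           J           E
  init         0.5462     0.07177        9.39     0.02534
  Δ           0.05993     0.05993    -0.03995    -0.01998
  eq           0.6061      0.1317        9.35    0.005363
  solve Keq expr → x = -0.01998; check Q = 921.6
Then change container volume by factor 0.8 (V_new/V_old).
Step 2:
                    C           A           J           E
  init         0.7577      0.1646       11.69    0.006703
  Δ          -0.01065    -0.01065    0.007101    0.003551
  eq            0.747       0.154       11.69     0.01025
  solve Keq expr → x = 0.003551; check Q = 921.6
Then change container volume by factor 2 (V_new/V_old).
Step 3:
                    C           A           J           E
  init         0.3735     0.07699       5.847    0.005127
  Δ           0.01209     0.01209   -0.008063   -0.004032
  eq           0.3856     0.08908       5.839    0.001096
  solve Keq expr → x = -0.004032; check Q = 921.6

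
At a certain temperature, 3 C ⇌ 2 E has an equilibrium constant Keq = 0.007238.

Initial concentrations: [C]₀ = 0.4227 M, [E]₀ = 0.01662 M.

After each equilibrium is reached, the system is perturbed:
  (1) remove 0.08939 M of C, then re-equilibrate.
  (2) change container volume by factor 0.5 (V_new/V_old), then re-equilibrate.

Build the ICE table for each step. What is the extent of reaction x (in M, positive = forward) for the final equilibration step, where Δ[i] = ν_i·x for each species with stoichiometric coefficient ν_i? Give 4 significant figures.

x = 0.005878 M

Q₀ = 0.003657 vs Keq = 0.007238 ⇒ Q<K, forward
Step 1:
                    C           E
  I            0.4227     0.01662
  C         -0.009024    0.006016
  E            0.4137     0.02264
  solve Keq expr → x = 0.003008; check Q = 0.007238
Then remove 0.08939 M of C.
Step 2:
                    C           E
  I            0.3243     0.02264
  C           0.00936    -0.00624
  E            0.3336      0.0164
  solve Keq expr → x = -0.00312; check Q = 0.007238
Then change container volume by factor 0.5 (V_new/V_old).
Step 3:
                    C           E
  I            0.6673     0.03279
  C          -0.01764     0.01176
  E            0.6497     0.04455
  solve Keq expr → x = 0.005878; check Q = 0.007238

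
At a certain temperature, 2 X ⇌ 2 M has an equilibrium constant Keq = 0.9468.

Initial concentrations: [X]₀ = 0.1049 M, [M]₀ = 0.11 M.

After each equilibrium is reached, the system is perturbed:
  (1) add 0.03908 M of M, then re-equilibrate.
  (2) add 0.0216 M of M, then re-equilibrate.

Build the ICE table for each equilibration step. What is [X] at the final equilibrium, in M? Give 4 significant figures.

Q₀ = 1.1 vs Keq = 0.9468 ⇒ Q>K, reverse
Step 1:
                    X           M
  init         0.1049        0.11
  Δ          0.004018   -0.004018
  eq           0.1089       0.106
  solve Keq expr → x = -0.002009; check Q = 0.9468
Then add 0.03908 M of M.
Step 2:
                    X           M
  init         0.1089      0.1451
  Δ           0.01981    -0.01981
  eq           0.1287      0.1253
  solve Keq expr → x = -0.009904; check Q = 0.9468
Then add 0.0216 M of M.
Step 3:
                    X           M
  init         0.1287      0.1469
  Δ           0.01095    -0.01095
  eq           0.1397      0.1359
  solve Keq expr → x = -0.005474; check Q = 0.9468

[X]_eq = 0.1397 M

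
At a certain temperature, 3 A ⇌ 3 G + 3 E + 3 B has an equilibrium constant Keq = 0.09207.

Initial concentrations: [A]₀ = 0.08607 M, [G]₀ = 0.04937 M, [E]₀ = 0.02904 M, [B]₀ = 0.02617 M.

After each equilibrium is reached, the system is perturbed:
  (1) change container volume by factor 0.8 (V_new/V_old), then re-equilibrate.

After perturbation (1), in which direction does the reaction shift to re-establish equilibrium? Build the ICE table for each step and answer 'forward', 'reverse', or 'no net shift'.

Direction: reverse

Q₀ = 8.2839e-11 vs Keq = 0.09207 ⇒ Q<K, forward
Step 1:
                  A         G         E         B
  init      0.08607   0.04937   0.02904   0.02617
  Δ        -0.08253   0.08253   0.08253   0.08253
  eq       0.003542    0.1319    0.1116    0.1087
  solve Keq expr → x = 0.02751; check Q = 0.09207
Then change container volume by factor 0.8 (V_new/V_old).
Step 2:
                  A         G         E         B
  init     0.004428    0.1649    0.1395    0.1359
  Δ        0.002184 -0.002184 -0.002184 -0.002184
  eq       0.006612    0.1627    0.1373    0.1337
  solve Keq expr → x = -7.2804e-04; check Q = 0.09207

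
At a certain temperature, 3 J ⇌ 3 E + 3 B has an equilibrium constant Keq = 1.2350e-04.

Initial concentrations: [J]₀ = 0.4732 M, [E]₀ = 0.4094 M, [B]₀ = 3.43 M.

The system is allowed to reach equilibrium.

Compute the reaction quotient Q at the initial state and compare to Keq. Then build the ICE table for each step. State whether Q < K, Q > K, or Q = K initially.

Q₀ = 26.13 vs Keq = 1.2350e-04 ⇒ Q>K, reverse
Step 1:
                   J          E          B
  I           0.4732     0.4094       3.43
  C           0.3952    -0.3952    -0.3952
  E           0.8684    0.01425      3.035
  solve Keq expr → x = -0.1317; check Q = 1.2350e-04

Q₀ = 26.13; Q > K (proceeds reverse)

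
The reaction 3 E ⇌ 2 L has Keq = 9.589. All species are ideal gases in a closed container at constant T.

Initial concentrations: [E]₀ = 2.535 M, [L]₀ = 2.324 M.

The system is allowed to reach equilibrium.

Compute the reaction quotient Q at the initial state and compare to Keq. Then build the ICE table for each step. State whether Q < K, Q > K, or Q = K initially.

Q₀ = 0.3315; Q < K (proceeds forward)

Q₀ = 0.3315 vs Keq = 9.589 ⇒ Q<K, forward
Step 1:
                   E          L
  Initial      2.535      2.324
  Change      -1.488     0.9922
  Equil        1.047      3.316
  solve Keq expr → x = 0.4961; check Q = 9.589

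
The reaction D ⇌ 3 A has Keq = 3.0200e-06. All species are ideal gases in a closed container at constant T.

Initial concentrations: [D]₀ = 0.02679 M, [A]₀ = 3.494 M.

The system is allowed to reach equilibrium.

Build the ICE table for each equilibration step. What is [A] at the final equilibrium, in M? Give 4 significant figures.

Q₀ = 1592 vs Keq = 3.0200e-06 ⇒ Q>K, reverse
Step 1:
                  D         A
  init      0.02679     3.494
  Δ            1.16    -3.479
  eq          1.186    0.0153
  solve Keq expr → x = -1.16; check Q = 3.0200e-06

[A]_eq = 0.0153 M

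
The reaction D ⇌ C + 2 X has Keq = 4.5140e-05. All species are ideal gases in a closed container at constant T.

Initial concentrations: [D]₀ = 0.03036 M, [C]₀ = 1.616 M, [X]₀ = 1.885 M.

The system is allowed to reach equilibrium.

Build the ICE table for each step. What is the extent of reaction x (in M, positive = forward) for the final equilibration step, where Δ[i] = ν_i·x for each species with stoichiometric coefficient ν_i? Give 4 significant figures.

Q₀ = 189.1 vs Keq = 4.5140e-05 ⇒ Q>K, reverse
Step 1:
                  D         C         X
  init      0.03036     1.616     1.885
  Δ          0.9385   -0.9385    -1.877
  eq         0.9688    0.6775  0.008034
  solve Keq expr → x = -0.9385; check Q = 4.5140e-05

x = -0.9385 M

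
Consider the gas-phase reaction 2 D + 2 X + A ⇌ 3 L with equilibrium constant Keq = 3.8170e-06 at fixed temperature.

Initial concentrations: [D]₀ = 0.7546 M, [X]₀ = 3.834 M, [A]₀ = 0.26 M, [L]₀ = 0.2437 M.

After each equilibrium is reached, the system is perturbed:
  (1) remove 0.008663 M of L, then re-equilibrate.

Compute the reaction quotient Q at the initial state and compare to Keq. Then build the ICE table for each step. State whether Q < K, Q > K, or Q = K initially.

Q₀ = 0.006651; Q > K (proceeds reverse)

Q₀ = 0.006651 vs Keq = 3.8170e-06 ⇒ Q>K, reverse
Step 1:
                    D           X           A           L
  Initial      0.7546       3.834        0.26      0.2437
  Change       0.1456      0.1456     0.07278     -0.2183
  Equil        0.9002        3.98      0.3328     0.02536
  solve Keq expr → x = -0.07278; check Q = 3.8170e-06
Then remove 0.008663 M of L.
Step 2:
                    D           X           A           L
  Initial      0.9002        3.98      0.3328     0.01669
  Change    -0.005641   -0.005641   -0.002821    0.008462
  Equil        0.8945       3.974        0.33     0.02515
  solve Keq expr → x = 0.002821; check Q = 3.8170e-06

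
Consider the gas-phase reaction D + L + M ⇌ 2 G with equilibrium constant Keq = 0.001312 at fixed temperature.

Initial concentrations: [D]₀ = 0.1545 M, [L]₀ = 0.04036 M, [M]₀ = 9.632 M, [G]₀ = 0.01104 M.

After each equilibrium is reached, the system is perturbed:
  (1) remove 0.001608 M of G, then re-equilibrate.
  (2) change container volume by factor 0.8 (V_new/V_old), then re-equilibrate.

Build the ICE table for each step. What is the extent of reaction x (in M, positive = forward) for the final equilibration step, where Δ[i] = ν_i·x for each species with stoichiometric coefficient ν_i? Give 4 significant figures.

Q₀ = 0.002029 vs Keq = 0.001312 ⇒ Q>K, reverse
Step 1:
                  D         L         M         G
  I          0.1545   0.04036     9.632   0.01104
  C        0.001011  0.001011  0.001011 -0.002023
  E          0.1555   0.04137     9.633  0.009017
  solve Keq expr → x = -0.001011; check Q = 0.001312
Then remove 0.001608 M of G.
Step 2:
                  D         L         M         G
  I          0.1555   0.04137     9.633  0.007409
  C       -7.5186e-04 -7.5186e-04 -7.5186e-04  0.001504
  E          0.1548   0.04062     9.632  0.008913
  solve Keq expr → x = 7.5186e-04; check Q = 0.001312
Then change container volume by factor 0.8 (V_new/V_old).
Step 3:
                  D         L         M         G
  I          0.1934   0.05077     12.04   0.01114
  C       -6.1007e-04 -6.1007e-04 -6.1007e-04   0.00122
  E          0.1928   0.05016     12.04   0.01236
  solve Keq expr → x = 6.1007e-04; check Q = 0.001312

x = 6.1007e-04 M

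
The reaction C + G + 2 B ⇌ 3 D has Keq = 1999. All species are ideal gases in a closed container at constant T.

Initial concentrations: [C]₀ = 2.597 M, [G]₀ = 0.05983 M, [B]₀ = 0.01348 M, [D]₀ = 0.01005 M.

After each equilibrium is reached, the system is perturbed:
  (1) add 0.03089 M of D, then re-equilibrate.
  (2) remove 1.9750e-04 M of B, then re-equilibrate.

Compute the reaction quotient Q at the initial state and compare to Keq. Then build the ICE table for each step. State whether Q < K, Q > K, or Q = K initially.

Q₀ = 0.03595; Q < K (proceeds forward)

Q₀ = 0.03595 vs Keq = 1999 ⇒ Q<K, forward
Step 1:
                    C           G           B           D
  init          2.597     0.05983     0.01348     0.01005
  Δ         -0.006585   -0.006585    -0.01317     0.01976
  eq             2.59     0.05324  3.0989e-04     0.02981
  solve Keq expr → x = 0.006585; check Q = 1999
Then add 0.03089 M of D.
Step 2:
                    C           G           B           D
  init           2.59     0.05324  3.0989e-04      0.0607
  Δ        2.8466e-04  2.8466e-04  5.6931e-04 -8.5397e-04
  eq            2.591     0.05353  8.7920e-04     0.05984
  solve Keq expr → x = -2.8466e-04; check Q = 1999
Then remove 1.9750e-04 M of B.
Step 3:
                    C           G           B           D
  init          2.591     0.05353  6.8170e-04     0.05984
  Δ        9.5211e-05  9.5211e-05  1.9042e-04 -2.8563e-04
  eq            2.591     0.05362  8.7212e-04     0.05956
  solve Keq expr → x = -9.5211e-05; check Q = 1999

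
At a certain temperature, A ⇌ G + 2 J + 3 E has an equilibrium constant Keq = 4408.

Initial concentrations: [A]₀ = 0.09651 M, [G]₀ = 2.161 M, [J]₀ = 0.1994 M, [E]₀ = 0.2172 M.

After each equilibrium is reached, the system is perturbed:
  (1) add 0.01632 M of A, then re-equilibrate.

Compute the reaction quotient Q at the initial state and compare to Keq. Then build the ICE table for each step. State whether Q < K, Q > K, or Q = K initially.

Q₀ = 0.009122 vs Keq = 4408 ⇒ Q<K, forward
Step 1:
                   A          G          J          E
  Initial    0.09651      2.161     0.1994     0.2172
  Change     -0.0965     0.0965      0.193     0.2895
  Equil   1.0259e-05      2.257     0.3924     0.5067
  solve Keq expr → x = 0.0965; check Q = 4408
Then add 0.01632 M of A.
Step 2:
                   A          G          J          E
  Initial    0.01633      2.257     0.3924     0.5067
  Change    -0.01631    0.01631    0.03263    0.04894
  Equil   1.5986e-05      2.274      0.425     0.5556
  solve Keq expr → x = 0.01631; check Q = 4408

Q₀ = 0.009122; Q < K (proceeds forward)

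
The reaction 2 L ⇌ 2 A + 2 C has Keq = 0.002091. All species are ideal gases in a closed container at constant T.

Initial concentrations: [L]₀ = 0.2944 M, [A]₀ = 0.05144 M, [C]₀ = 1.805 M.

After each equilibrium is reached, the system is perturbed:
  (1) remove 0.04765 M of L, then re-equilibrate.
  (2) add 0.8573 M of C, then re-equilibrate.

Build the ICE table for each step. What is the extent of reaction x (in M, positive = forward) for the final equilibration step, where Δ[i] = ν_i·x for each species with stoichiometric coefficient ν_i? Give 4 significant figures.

Q₀ = 0.09947 vs Keq = 0.002091 ⇒ Q>K, reverse
Step 1:
                  L         A         C
  init       0.2944   0.05144     1.805
  Δ         0.04269  -0.04269  -0.04269
  eq         0.3371  0.008747     1.762
  solve Keq expr → x = -0.02135; check Q = 0.002091
Then remove 0.04765 M of L.
Step 2:
                  L         A         C
  init       0.2894  0.008747     1.762
  Δ          0.0012   -0.0012   -0.0012
  eq         0.2906  0.007547     1.761
  solve Keq expr → x = -6.0006e-04; check Q = 0.002091
Then add 0.8573 M of C.
Step 3:
                  L         A         C
  init       0.2906  0.007547     2.618
  Δ        0.002424 -0.002424 -0.002424
  eq         0.2931  0.005123     2.616
  solve Keq expr → x = -0.001212; check Q = 0.002091

x = -0.001212 M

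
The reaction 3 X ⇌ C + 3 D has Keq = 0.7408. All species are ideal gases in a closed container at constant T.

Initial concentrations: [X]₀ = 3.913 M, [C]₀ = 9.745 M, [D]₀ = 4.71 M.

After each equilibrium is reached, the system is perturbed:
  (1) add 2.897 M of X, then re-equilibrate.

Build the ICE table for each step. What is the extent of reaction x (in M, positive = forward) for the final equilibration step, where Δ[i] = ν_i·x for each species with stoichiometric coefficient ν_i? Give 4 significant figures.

x = 0.284 M

Q₀ = 16.99 vs Keq = 0.7408 ⇒ Q>K, reverse
Step 1:
                    X           C           D
  init          3.913       9.745        4.71
  Δ             2.099     -0.6997      -2.099
  eq            6.012       9.045       2.611
  solve Keq expr → x = -0.6997; check Q = 0.7408
Then add 2.897 M of X.
Step 2:
                    X           C           D
  init          8.909       9.045       2.611
  Δ           -0.8521       0.284      0.8521
  eq            8.057       9.329       3.463
  solve Keq expr → x = 0.284; check Q = 0.7408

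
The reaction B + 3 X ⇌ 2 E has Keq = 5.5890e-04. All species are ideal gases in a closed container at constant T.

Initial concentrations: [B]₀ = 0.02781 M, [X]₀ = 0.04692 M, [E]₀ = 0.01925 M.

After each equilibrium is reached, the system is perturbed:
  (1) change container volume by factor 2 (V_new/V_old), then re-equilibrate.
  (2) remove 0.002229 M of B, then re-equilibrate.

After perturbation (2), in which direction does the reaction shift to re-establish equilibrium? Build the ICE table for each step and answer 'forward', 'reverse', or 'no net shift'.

Direction: reverse

Q₀ = 129 vs Keq = 5.5890e-04 ⇒ Q>K, reverse
Step 1:
                   B          X          E
  I          0.02781    0.04692    0.01925
  C         0.009577    0.02873   -0.01915
  E          0.03739    0.07565 9.5118e-05
  solve Keq expr → x = -0.009577; check Q = 5.5890e-04
Then change container volume by factor 2 (V_new/V_old).
Step 2:
                   B          X          E
  I          0.01869    0.03783 4.7559e-05
  C       1.1869e-05 3.5608e-05 -2.3738e-05
  E          0.01871    0.03786 2.3821e-05
  solve Keq expr → x = -1.1869e-05; check Q = 5.5890e-04
Then remove 0.002229 M of B.
Step 3:
                   B          X          E
  I          0.01648    0.03786 2.3821e-05
  C       7.3091e-07 2.1927e-06 -1.4618e-06
  E          0.01648    0.03786 2.2359e-05
  solve Keq expr → x = -7.3091e-07; check Q = 5.5890e-04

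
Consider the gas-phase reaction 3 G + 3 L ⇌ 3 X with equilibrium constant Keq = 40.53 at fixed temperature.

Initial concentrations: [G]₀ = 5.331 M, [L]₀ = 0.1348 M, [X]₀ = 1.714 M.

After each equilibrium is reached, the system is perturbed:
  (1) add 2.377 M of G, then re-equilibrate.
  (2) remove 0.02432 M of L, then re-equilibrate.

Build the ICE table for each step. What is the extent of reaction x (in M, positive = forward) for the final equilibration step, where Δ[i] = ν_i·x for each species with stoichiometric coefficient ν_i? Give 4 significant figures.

Q₀ = 13.57 vs Keq = 40.53 ⇒ Q<K, forward
Step 1:
                  G         L         X
  I           5.331    0.1348     1.714
  C        -0.03841  -0.03841   0.03841
  E           5.293   0.09639     1.752
  solve Keq expr → x = 0.0128; check Q = 40.53
Then add 2.377 M of G.
Step 2:
                  G         L         X
  I            7.67   0.09639     1.752
  C        -0.02854  -0.02854   0.02854
  E           7.641   0.06785     1.781
  solve Keq expr → x = 0.009513; check Q = 40.53
Then remove 0.02432 M of L.
Step 3:
                  G         L         X
  I           7.641   0.04353     1.781
  C         0.02323   0.02323  -0.02323
  E           7.664   0.06677     1.758
  solve Keq expr → x = -0.007744; check Q = 40.53

x = -0.007744 M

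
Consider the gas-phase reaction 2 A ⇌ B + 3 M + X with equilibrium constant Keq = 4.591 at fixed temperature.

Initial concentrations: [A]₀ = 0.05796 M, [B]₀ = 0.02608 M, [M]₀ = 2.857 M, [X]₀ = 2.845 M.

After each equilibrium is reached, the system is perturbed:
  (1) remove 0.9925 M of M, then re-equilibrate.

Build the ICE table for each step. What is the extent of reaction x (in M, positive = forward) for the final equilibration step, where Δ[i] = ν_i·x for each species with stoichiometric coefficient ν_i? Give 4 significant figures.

Q₀ = 515.1 vs Keq = 4.591 ⇒ Q>K, reverse
Step 1:
                  A         B         M         X
  I         0.05796   0.02608     2.857     2.845
  C         0.05038  -0.02519  -0.07558  -0.02519
  E          0.1083 8.8816e-04     2.781      2.82
  solve Keq expr → x = -0.02519; check Q = 4.591
Then remove 0.9925 M of M.
Step 2:
                  A         B         M         X
  I          0.1083 8.8816e-04     1.789      2.82
  C       -0.004309  0.002154  0.006463  0.002154
  E           0.104  0.003043     1.795     2.822
  solve Keq expr → x = 0.002154; check Q = 4.591

x = 0.002154 M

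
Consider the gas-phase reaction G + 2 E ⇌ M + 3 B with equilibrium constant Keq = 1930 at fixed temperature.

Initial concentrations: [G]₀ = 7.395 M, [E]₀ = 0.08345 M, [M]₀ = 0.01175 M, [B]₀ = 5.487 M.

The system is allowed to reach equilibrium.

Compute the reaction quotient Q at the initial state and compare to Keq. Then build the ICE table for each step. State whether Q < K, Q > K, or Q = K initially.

Q₀ = 37.69; Q < K (proceeds forward)

Q₀ = 37.69 vs Keq = 1930 ⇒ Q<K, forward
Step 1:
                  G         E         M         B
  I           7.395   0.08345   0.01175     5.487
  C        -0.03038  -0.06077   0.03038   0.09115
  E           7.365   0.02268   0.04213     5.578
  solve Keq expr → x = 0.03038; check Q = 1930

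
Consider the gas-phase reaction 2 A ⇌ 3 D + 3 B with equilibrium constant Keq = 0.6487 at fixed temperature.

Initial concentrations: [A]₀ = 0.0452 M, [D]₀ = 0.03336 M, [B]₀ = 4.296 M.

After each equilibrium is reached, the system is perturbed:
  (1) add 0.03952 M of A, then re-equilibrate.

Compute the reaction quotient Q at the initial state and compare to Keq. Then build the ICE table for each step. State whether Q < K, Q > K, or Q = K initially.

Q₀ = 1.441 vs Keq = 0.6487 ⇒ Q>K, reverse
Step 1:
                  A         D         B
  Initial    0.0452   0.03336     4.296
  Change   0.004142 -0.006213 -0.006213
  Equil     0.04934   0.02715      4.29
  solve Keq expr → x = -0.002071; check Q = 0.6487
Then add 0.03952 M of A.
Step 2:
                  A         D         B
  Initial   0.08886   0.02715      4.29
  Change  -0.007168   0.01075   0.01075
  Equil     0.08169    0.0379     4.301
  solve Keq expr → x = 0.003584; check Q = 0.6487

Q₀ = 1.441; Q > K (proceeds reverse)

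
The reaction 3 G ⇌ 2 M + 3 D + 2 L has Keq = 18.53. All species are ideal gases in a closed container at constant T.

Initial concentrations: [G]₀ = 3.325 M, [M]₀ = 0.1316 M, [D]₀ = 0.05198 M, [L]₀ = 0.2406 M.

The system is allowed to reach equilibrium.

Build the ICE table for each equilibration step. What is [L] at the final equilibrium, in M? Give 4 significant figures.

[L]_eq = 1.566 M

Q₀ = 3.8303e-09 vs Keq = 18.53 ⇒ Q<K, forward
Step 1:
                   G          M          D          L
  I            3.325     0.1316    0.05198     0.2406
  C           -1.988      1.326      1.988      1.326
  E            1.337      1.457       2.04      1.566
  solve Keq expr → x = 0.6628; check Q = 18.53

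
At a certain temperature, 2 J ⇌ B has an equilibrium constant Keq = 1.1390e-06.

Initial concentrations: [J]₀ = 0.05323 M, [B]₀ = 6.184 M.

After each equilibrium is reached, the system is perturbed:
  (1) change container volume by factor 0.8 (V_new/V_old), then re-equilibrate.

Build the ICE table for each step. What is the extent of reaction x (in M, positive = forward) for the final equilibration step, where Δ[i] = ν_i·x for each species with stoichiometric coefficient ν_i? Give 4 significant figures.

Q₀ = 2183 vs Keq = 1.1390e-06 ⇒ Q>K, reverse
Step 1:
                    J           B
  init        0.05323       6.184
  Δ             12.37      -6.184
  eq            12.42  1.7572e-04
  solve Keq expr → x = -6.184; check Q = 1.1390e-06
Then change container volume by factor 0.8 (V_new/V_old).
Step 2:
                    J           B
  init          15.53  2.1965e-04
  Δ       -1.0982e-04  5.4910e-05
  eq            15.53  2.7456e-04
  solve Keq expr → x = 5.4910e-05; check Q = 1.1390e-06

x = 5.4910e-05 M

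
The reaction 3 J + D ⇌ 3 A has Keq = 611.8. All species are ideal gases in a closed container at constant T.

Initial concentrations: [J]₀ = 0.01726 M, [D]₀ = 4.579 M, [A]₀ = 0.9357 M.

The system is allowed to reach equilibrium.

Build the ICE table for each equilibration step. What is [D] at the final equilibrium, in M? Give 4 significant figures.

[D]_eq = 4.594 M

Q₀ = 3.4795e+04 vs Keq = 611.8 ⇒ Q>K, reverse
Step 1:
                    J           D           A
  Initial     0.01726       4.579      0.9357
  Change       0.0458     0.01527     -0.0458
  Equil       0.06306       4.594      0.8899
  solve Keq expr → x = -0.01527; check Q = 611.8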